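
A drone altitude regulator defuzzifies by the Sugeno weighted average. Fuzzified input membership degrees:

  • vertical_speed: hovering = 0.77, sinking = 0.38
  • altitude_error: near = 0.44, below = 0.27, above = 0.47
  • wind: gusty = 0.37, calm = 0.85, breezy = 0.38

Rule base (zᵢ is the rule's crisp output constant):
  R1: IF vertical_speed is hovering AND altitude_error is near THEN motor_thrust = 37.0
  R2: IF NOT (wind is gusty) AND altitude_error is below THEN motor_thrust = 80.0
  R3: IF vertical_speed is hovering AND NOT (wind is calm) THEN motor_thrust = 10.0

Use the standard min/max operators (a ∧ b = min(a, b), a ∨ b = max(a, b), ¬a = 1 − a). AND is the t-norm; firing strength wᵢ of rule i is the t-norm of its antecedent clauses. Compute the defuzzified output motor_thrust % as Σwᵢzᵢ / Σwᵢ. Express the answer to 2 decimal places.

45.79

R1 (z=37.0): hovering=0.77, near=0.44; AND[min(a, b)] → w = 0.44
R2 (z=80.0): ¬gusty=1−0.37=0.63, below=0.27; AND[min(a, b)] → w = 0.27
R3 (z=10.0): hovering=0.77, ¬calm=1−0.85=0.15; AND[min(a, b)] → w = 0.15
Weighted average = (0.44·37.0 + 0.27·80.0 + 0.15·10.0) / (0.44 + 0.27 + 0.15)
  = 39.3800 / 0.8600 = 45.79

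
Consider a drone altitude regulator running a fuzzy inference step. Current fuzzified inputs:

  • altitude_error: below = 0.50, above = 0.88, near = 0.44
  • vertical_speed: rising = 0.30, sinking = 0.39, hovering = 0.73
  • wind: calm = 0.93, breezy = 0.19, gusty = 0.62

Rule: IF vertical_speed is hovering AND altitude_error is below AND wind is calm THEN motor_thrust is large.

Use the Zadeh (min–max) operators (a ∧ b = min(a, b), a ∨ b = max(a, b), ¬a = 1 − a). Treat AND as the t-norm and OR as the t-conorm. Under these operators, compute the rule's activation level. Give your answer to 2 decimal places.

firing strength: hovering=0.73, below=0.50, calm=0.93; AND[min(a, b)] → w = 0.50

0.50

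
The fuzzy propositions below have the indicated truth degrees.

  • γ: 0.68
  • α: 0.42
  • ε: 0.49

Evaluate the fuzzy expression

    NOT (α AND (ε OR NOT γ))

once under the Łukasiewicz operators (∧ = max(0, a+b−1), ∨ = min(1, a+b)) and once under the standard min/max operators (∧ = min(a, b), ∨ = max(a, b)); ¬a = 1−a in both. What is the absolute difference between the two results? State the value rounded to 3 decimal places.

Under Łukasiewicz:
  NOT γ = 1 − 0.68 = 0.32
  ε OR NOT γ = min(1, a+b) on (0.49, 0.32) = 0.81
  α AND (ε OR NOT γ) = max(0, a+b−1) on (0.42, 0.81) = 0.23
  NOT (α AND (ε OR NOT γ)) = 1 − 0.23 = 0.77
  → value = 0.7700
Under standard min/max:
  NOT γ = 1 − 0.68 = 0.32
  ε OR NOT γ = max(a, b) on (0.49, 0.32) = 0.49
  α AND (ε OR NOT γ) = min(a, b) on (0.42, 0.49) = 0.42
  NOT (α AND (ε OR NOT γ)) = 1 − 0.42 = 0.58
  → value = 0.5800
|0.7700 − 0.5800| = 0.190

0.190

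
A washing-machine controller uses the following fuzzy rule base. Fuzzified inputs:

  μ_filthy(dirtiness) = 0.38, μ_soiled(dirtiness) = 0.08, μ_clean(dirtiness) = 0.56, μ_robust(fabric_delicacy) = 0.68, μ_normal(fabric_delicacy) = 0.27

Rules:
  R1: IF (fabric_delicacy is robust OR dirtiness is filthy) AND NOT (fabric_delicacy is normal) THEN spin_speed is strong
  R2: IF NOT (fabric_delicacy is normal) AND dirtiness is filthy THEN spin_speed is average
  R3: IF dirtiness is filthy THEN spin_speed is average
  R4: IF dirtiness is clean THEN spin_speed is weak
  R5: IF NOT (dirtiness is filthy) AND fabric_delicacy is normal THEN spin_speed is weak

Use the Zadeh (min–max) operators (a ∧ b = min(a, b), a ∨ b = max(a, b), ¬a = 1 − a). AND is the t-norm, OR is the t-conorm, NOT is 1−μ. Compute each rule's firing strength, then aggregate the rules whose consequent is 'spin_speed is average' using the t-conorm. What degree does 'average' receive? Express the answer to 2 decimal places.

R1: (robust=0.68 OR filthy=0.38) = 0.68; AND[min(a, b)] with ¬normal=1−0.27=0.73 → w = 0.68
R2: ¬normal=1−0.27=0.73, filthy=0.38; AND[min(a, b)] → w = 0.38
R3: filthy=0.38 → w = 0.38
R4: clean=0.56 → w = 0.56
R5: ¬filthy=1−0.38=0.62, normal=0.27; AND[min(a, b)] → w = 0.27
Rules with consequent 'average': {R2, R3} → strengths 0.38, 0.38
Aggregate via t-conorm [max(a, b)]: 0.38

0.38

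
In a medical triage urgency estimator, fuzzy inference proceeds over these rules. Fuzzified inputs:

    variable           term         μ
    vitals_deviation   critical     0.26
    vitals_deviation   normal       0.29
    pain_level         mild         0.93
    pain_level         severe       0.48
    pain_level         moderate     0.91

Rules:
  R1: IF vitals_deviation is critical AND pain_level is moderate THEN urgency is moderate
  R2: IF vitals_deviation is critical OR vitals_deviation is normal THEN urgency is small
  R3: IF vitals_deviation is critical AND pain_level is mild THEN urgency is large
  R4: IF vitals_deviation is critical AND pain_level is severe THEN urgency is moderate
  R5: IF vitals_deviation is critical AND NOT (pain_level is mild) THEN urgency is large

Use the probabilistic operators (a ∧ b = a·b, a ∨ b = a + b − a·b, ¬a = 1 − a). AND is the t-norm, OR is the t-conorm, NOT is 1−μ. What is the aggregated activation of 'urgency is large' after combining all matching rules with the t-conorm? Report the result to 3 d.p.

0.256

R1: critical=0.26, moderate=0.91; AND[a·b] → w = 0.2366
R2: critical=0.26, normal=0.29; OR[a + b − a·b] → w = 0.4746
R3: critical=0.26, mild=0.93; AND[a·b] → w = 0.2418
R4: critical=0.26, severe=0.48; AND[a·b] → w = 0.1248
R5: critical=0.26, ¬mild=1−0.93=0.07; AND[a·b] → w = 0.0182
Rules with consequent 'large': {R3, R5} → strengths 0.2418, 0.0182
Aggregate via t-conorm [a + b − a·b]: 0.2556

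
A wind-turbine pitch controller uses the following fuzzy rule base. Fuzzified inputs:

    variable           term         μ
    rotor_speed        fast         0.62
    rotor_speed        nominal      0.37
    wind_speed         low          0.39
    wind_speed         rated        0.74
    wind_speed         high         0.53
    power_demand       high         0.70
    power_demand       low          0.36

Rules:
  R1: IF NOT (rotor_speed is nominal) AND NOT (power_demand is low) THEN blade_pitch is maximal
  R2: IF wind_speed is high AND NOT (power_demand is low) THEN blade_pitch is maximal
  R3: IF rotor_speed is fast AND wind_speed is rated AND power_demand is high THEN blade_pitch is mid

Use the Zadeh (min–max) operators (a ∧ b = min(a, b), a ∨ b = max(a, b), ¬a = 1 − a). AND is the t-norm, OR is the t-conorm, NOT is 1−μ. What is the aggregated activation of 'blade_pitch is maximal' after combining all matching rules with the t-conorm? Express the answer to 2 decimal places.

0.63

R1: ¬nominal=1−0.37=0.63, ¬low=1−0.36=0.64; AND[min(a, b)] → w = 0.63
R2: high=0.53, ¬low=1−0.36=0.64; AND[min(a, b)] → w = 0.53
R3: fast=0.62, rated=0.74, high=0.70; AND[min(a, b)] → w = 0.62
Rules with consequent 'maximal': {R1, R2} → strengths 0.63, 0.53
Aggregate via t-conorm [max(a, b)]: 0.63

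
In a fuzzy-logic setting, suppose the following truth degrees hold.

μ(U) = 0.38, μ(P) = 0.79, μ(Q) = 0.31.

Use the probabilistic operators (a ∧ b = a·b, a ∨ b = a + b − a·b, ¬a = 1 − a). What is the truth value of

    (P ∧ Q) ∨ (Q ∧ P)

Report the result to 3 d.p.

0.430

P ∧ Q = a·b on (0.7900, 0.3100) = 0.2449
Q ∧ P = a·b on (0.3100, 0.7900) = 0.2449
(P ∧ Q) ∨ (Q ∧ P) = a + b − a·b on (0.2449, 0.2449) = 0.4298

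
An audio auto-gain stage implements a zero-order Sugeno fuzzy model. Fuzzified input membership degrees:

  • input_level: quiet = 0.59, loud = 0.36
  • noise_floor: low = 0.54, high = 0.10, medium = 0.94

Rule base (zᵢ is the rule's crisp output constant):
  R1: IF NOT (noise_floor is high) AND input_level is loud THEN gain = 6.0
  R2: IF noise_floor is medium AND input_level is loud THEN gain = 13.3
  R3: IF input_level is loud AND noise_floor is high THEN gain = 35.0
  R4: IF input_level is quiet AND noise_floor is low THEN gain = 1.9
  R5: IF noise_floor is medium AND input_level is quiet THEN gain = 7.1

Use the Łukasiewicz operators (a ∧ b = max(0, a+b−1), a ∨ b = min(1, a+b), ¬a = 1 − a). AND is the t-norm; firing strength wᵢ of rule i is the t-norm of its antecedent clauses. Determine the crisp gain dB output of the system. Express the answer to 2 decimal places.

7.84

R1 (z=6.0): ¬high=1−0.10=0.90, loud=0.36; AND[max(0, a+b−1)] → w = 0.26
R2 (z=13.3): medium=0.94, loud=0.36; AND[max(0, a+b−1)] → w = 0.30
R3 (z=35.0): loud=0.36, high=0.10; AND[max(0, a+b−1)] → w = 0.00
R4 (z=1.9): quiet=0.59, low=0.54; AND[max(0, a+b−1)] → w = 0.13
R5 (z=7.1): medium=0.94, quiet=0.59; AND[max(0, a+b−1)] → w = 0.53
Weighted average = (0.26·6.0 + 0.30·13.3 + 0.00·35.0 + 0.13·1.9 + 0.53·7.1) / (0.26 + 0.30 + 0.00 + 0.13 + 0.53)
  = 9.5600 / 1.2200 = 7.84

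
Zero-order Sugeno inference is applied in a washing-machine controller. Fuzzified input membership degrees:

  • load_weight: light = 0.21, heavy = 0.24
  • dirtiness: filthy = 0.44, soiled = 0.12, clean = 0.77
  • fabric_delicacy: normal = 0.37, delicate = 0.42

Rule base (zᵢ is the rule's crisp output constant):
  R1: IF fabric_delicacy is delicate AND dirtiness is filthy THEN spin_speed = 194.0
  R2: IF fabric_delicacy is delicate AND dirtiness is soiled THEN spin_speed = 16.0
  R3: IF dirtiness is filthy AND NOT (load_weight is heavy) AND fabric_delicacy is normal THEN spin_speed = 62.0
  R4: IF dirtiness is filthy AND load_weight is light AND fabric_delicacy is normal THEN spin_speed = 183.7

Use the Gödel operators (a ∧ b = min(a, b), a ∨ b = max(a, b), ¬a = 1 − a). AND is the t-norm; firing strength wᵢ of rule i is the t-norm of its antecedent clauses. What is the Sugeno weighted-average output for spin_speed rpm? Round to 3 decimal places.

129.390

R1 (z=194.0): delicate=0.42, filthy=0.44; AND[min(a, b)] → w = 0.42
R2 (z=16.0): delicate=0.42, soiled=0.12; AND[min(a, b)] → w = 0.12
R3 (z=62.0): filthy=0.44, ¬heavy=1−0.24=0.76, normal=0.37; AND[min(a, b)] → w = 0.37
R4 (z=183.7): filthy=0.44, light=0.21, normal=0.37; AND[min(a, b)] → w = 0.21
Weighted average = (0.42·194.0 + 0.12·16.0 + 0.37·62.0 + 0.21·183.7) / (0.42 + 0.12 + 0.37 + 0.21)
  = 144.9170 / 1.1200 = 129.390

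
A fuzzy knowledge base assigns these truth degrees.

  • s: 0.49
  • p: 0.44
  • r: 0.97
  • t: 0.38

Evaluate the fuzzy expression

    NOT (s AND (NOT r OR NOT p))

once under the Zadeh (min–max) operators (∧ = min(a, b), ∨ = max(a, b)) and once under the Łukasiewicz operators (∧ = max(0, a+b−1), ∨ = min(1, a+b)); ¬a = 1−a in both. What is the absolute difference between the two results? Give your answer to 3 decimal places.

0.410

Under Zadeh (min–max):
  NOT r = 1 − 0.97 = 0.03
  NOT p = 1 − 0.44 = 0.56
  NOT r OR NOT p = max(a, b) on (0.03, 0.56) = 0.56
  s AND (NOT r OR NOT p) = min(a, b) on (0.49, 0.56) = 0.49
  NOT (s AND (NOT r OR NOT p)) = 1 − 0.49 = 0.51
  → value = 0.5100
Under Łukasiewicz:
  NOT r = 1 − 0.97 = 0.03
  NOT p = 1 − 0.44 = 0.56
  NOT r OR NOT p = min(1, a+b) on (0.03, 0.56) = 0.59
  s AND (NOT r OR NOT p) = max(0, a+b−1) on (0.49, 0.59) = 0.08
  NOT (s AND (NOT r OR NOT p)) = 1 − 0.08 = 0.92
  → value = 0.9200
|0.5100 − 0.9200| = 0.410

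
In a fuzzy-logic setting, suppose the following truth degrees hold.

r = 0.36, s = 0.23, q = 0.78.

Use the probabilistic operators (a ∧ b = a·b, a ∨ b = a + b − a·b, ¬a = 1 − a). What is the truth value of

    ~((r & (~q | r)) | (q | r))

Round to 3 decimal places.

~q = 1 − 0.7800 = 0.2200
~q | r = a + b − a·b on (0.2200, 0.3600) = 0.5008
r & (~q | r) = a·b on (0.3600, 0.5008) = 0.1803
q | r = a + b − a·b on (0.7800, 0.3600) = 0.8592
(r & (~q | r)) | (q | r) = a + b − a·b on (0.1803, 0.8592) = 0.8846
~((r & (~q | r)) | (q | r)) = 1 − 0.8846 = 0.1154

0.115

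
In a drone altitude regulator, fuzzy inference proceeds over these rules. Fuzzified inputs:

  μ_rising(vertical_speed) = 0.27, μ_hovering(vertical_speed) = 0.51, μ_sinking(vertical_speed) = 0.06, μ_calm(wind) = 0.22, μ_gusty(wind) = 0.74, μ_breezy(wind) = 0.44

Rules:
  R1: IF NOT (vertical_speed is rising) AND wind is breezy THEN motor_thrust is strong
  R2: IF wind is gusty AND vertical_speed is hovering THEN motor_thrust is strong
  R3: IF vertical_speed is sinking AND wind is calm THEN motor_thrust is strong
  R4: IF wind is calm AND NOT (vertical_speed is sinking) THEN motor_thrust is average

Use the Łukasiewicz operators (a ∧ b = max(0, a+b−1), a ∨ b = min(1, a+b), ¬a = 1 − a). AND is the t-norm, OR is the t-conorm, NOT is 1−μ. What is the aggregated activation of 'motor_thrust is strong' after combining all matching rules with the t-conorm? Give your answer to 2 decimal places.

R1: ¬rising=1−0.27=0.73, breezy=0.44; AND[max(0, a+b−1)] → w = 0.17
R2: gusty=0.74, hovering=0.51; AND[max(0, a+b−1)] → w = 0.25
R3: sinking=0.06, calm=0.22; AND[max(0, a+b−1)] → w = 0.00
R4: calm=0.22, ¬sinking=1−0.06=0.94; AND[max(0, a+b−1)] → w = 0.16
Rules with consequent 'strong': {R1, R2, R3} → strengths 0.17, 0.25, 0.00
Aggregate via t-conorm [min(1, a+b)]: 0.42

0.42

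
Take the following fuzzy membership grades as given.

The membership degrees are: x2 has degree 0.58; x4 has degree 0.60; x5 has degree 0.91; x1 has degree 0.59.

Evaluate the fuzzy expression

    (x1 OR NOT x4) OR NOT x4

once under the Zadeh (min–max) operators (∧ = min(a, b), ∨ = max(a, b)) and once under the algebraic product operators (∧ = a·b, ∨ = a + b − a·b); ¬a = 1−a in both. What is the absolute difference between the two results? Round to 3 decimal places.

0.262

Under Zadeh (min–max):
  NOT x4 = 1 − 0.60 = 0.40
  x1 OR NOT x4 = max(a, b) on (0.59, 0.40) = 0.59
  NOT x4 = 1 − 0.60 = 0.40
  (x1 OR NOT x4) OR NOT x4 = max(a, b) on (0.59, 0.40) = 0.59
  → value = 0.5900
Under algebraic product:
  NOT x4 = 1 − 0.6000 = 0.4000
  x1 OR NOT x4 = a + b − a·b on (0.5900, 0.4000) = 0.7540
  NOT x4 = 1 − 0.6000 = 0.4000
  (x1 OR NOT x4) OR NOT x4 = a + b − a·b on (0.7540, 0.4000) = 0.8524
  → value = 0.8524
|0.5900 − 0.8524| = 0.262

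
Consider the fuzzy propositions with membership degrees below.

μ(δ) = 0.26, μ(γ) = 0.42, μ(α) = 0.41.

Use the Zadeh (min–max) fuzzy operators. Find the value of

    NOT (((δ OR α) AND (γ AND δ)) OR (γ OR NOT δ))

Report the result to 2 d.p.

0.26

δ OR α = max(a, b) on (0.26, 0.41) = 0.41
γ AND δ = min(a, b) on (0.42, 0.26) = 0.26
(δ OR α) AND (γ AND δ) = min(a, b) on (0.41, 0.26) = 0.26
NOT δ = 1 − 0.26 = 0.74
γ OR NOT δ = max(a, b) on (0.42, 0.74) = 0.74
((δ OR α) AND (γ AND δ)) OR (γ OR NOT δ) = max(a, b) on (0.26, 0.74) = 0.74
NOT (((δ OR α) AND (γ AND δ)) OR (γ OR NOT δ)) = 1 − 0.74 = 0.26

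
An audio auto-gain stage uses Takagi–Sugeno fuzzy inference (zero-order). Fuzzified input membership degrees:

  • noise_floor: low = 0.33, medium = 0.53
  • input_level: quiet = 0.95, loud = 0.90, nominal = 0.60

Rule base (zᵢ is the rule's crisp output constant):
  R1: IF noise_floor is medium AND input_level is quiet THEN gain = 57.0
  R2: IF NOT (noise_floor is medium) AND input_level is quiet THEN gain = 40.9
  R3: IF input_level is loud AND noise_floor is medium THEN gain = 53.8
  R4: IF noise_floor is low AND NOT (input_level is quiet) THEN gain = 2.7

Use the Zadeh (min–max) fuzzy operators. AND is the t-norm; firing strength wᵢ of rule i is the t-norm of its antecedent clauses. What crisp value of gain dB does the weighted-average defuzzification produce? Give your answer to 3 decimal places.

49.419

R1 (z=57.0): medium=0.53, quiet=0.95; AND[min(a, b)] → w = 0.53
R2 (z=40.9): ¬medium=1−0.53=0.47, quiet=0.95; AND[min(a, b)] → w = 0.47
R3 (z=53.8): loud=0.90, medium=0.53; AND[min(a, b)] → w = 0.53
R4 (z=2.7): low=0.33, ¬quiet=1−0.95=0.05; AND[min(a, b)] → w = 0.05
Weighted average = (0.53·57.0 + 0.47·40.9 + 0.53·53.8 + 0.05·2.7) / (0.53 + 0.47 + 0.53 + 0.05)
  = 78.0820 / 1.5800 = 49.419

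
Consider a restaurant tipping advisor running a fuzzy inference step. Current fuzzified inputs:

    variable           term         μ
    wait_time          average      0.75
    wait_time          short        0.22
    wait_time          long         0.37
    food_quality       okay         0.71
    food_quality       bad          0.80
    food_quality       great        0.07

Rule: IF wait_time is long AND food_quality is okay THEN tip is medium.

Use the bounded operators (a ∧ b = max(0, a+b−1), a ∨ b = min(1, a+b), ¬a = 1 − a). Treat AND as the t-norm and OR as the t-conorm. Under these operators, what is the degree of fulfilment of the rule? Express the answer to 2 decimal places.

firing strength: long=0.37, okay=0.71; AND[max(0, a+b−1)] → w = 0.08

0.08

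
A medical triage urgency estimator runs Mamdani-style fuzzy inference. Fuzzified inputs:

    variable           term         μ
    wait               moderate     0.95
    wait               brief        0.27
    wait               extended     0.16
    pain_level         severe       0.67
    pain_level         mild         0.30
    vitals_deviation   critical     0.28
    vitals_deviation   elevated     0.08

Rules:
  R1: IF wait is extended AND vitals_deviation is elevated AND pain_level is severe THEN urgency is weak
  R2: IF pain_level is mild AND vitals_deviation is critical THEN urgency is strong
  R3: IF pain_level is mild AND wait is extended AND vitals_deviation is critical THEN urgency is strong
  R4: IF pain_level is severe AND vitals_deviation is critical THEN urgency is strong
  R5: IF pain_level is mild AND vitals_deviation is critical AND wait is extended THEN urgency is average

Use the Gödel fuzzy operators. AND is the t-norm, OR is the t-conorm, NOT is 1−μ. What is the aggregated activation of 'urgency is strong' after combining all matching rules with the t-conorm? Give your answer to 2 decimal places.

0.28

R1: extended=0.16, elevated=0.08, severe=0.67; AND[min(a, b)] → w = 0.08
R2: mild=0.30, critical=0.28; AND[min(a, b)] → w = 0.28
R3: mild=0.30, extended=0.16, critical=0.28; AND[min(a, b)] → w = 0.16
R4: severe=0.67, critical=0.28; AND[min(a, b)] → w = 0.28
R5: mild=0.30, critical=0.28, extended=0.16; AND[min(a, b)] → w = 0.16
Rules with consequent 'strong': {R2, R3, R4} → strengths 0.28, 0.16, 0.28
Aggregate via t-conorm [max(a, b)]: 0.28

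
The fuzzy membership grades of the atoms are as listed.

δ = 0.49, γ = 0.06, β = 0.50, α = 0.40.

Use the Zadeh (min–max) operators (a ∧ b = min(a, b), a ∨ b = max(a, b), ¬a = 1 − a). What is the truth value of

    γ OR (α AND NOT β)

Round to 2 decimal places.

NOT β = 1 − 0.50 = 0.50
α AND NOT β = min(a, b) on (0.40, 0.50) = 0.40
γ OR (α AND NOT β) = max(a, b) on (0.06, 0.40) = 0.40

0.40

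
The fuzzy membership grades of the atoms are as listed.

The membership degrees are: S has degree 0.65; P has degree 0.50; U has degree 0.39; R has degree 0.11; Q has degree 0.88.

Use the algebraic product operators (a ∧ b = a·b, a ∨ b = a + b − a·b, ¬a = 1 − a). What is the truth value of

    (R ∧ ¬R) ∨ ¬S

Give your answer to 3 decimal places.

¬R = 1 − 0.1100 = 0.8900
R ∧ ¬R = a·b on (0.1100, 0.8900) = 0.0979
¬S = 1 − 0.6500 = 0.3500
(R ∧ ¬R) ∨ ¬S = a + b − a·b on (0.0979, 0.3500) = 0.4136

0.414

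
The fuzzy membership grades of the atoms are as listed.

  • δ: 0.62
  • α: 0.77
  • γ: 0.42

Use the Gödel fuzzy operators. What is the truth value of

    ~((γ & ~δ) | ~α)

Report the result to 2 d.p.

~δ = 1 − 0.62 = 0.38
γ & ~δ = min(a, b) on (0.42, 0.38) = 0.38
~α = 1 − 0.77 = 0.23
(γ & ~δ) | ~α = max(a, b) on (0.38, 0.23) = 0.38
~((γ & ~δ) | ~α) = 1 − 0.38 = 0.62

0.62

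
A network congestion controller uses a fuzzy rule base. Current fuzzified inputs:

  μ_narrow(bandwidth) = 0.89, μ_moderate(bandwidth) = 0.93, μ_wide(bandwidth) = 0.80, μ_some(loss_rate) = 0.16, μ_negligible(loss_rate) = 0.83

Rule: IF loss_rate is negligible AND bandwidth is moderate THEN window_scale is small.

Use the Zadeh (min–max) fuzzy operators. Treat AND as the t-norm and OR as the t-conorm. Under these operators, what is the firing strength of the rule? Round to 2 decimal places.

firing strength: negligible=0.83, moderate=0.93; AND[min(a, b)] → w = 0.83

0.83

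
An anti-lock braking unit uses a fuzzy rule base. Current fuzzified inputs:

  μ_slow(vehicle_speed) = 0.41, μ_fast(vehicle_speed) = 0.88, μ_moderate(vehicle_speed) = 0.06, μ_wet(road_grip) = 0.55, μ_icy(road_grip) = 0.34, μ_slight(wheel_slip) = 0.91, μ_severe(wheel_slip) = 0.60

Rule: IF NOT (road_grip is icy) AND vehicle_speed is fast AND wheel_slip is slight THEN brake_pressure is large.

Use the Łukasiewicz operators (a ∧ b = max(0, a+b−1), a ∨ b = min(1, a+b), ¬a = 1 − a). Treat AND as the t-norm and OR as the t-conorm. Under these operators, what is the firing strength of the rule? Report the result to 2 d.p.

firing strength: ¬icy=1−0.34=0.66, fast=0.88, slight=0.91; AND[max(0, a+b−1)] → w = 0.45

0.45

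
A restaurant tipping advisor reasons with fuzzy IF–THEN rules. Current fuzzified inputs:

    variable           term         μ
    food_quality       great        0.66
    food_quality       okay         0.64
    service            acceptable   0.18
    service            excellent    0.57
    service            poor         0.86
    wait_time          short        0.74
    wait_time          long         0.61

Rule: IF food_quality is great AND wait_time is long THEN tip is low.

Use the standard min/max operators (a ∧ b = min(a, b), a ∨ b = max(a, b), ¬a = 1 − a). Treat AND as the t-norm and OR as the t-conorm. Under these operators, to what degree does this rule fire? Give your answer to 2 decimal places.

0.61

firing strength: great=0.66, long=0.61; AND[min(a, b)] → w = 0.61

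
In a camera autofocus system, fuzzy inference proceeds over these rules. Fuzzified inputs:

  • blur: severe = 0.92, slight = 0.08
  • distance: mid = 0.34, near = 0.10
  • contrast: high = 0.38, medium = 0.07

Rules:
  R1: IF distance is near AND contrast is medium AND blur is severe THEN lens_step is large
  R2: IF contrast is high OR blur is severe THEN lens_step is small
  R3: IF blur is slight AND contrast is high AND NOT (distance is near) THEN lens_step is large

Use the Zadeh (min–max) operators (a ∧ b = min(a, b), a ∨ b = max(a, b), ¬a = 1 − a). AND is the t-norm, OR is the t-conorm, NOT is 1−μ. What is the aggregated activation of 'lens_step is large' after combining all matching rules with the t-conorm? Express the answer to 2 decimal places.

0.08

R1: near=0.10, medium=0.07, severe=0.92; AND[min(a, b)] → w = 0.07
R2: high=0.38, severe=0.92; OR[max(a, b)] → w = 0.92
R3: slight=0.08, high=0.38, ¬near=1−0.10=0.90; AND[min(a, b)] → w = 0.08
Rules with consequent 'large': {R1, R3} → strengths 0.07, 0.08
Aggregate via t-conorm [max(a, b)]: 0.08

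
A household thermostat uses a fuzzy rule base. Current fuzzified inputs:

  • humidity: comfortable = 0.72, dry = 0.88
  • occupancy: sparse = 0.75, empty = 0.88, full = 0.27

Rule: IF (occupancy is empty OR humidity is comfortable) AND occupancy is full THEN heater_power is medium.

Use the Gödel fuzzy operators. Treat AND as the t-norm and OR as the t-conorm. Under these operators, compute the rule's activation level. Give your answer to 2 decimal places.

0.27

firing strength: (empty=0.88 OR comfortable=0.72) = 0.88; AND[min(a, b)] with full=0.27 → w = 0.27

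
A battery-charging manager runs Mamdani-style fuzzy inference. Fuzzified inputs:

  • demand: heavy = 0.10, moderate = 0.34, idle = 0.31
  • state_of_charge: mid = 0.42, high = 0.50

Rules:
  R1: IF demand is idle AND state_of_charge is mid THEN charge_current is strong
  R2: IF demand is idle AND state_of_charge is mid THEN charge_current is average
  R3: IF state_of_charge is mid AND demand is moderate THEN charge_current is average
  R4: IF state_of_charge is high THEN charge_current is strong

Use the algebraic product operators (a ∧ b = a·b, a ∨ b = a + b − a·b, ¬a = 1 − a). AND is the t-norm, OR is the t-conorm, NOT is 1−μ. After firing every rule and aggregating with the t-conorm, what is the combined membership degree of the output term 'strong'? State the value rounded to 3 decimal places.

R1: idle=0.31, mid=0.42; AND[a·b] → w = 0.1302
R2: idle=0.31, mid=0.42; AND[a·b] → w = 0.1302
R3: mid=0.42, moderate=0.34; AND[a·b] → w = 0.1428
R4: high=0.50 → w = 0.5000
Rules with consequent 'strong': {R1, R4} → strengths 0.1302, 0.5000
Aggregate via t-conorm [a + b − a·b]: 0.5651

0.565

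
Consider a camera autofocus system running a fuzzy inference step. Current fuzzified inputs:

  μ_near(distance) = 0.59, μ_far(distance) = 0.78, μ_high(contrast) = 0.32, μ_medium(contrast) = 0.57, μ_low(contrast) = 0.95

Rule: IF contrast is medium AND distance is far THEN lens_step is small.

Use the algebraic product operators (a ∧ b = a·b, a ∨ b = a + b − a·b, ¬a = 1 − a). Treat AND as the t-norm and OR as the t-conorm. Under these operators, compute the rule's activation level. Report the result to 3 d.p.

0.445

firing strength: medium=0.57, far=0.78; AND[a·b] → w = 0.4446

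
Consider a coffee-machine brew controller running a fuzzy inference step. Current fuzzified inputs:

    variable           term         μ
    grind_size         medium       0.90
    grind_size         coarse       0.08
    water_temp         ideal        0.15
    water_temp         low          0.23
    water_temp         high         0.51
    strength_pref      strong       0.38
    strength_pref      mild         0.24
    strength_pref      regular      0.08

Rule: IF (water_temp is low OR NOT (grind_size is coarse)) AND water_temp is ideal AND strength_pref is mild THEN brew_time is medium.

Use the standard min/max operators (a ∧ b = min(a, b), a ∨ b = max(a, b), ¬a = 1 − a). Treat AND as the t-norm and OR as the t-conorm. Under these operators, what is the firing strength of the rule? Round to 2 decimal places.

firing strength: (low=0.23 OR ¬coarse=1−0.08=0.92) = 0.92; AND[min(a, b)] with ideal=0.15, mild=0.24 → w = 0.15

0.15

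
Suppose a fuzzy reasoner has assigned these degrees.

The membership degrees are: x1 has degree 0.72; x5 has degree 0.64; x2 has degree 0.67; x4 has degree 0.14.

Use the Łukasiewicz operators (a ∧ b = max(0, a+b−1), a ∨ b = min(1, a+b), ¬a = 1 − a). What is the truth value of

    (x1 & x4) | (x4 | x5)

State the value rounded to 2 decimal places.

x1 & x4 = max(0, a+b−1) on (0.72, 0.14) = 0.00
x4 | x5 = min(1, a+b) on (0.14, 0.64) = 0.78
(x1 & x4) | (x4 | x5) = min(1, a+b) on (0.00, 0.78) = 0.78

0.78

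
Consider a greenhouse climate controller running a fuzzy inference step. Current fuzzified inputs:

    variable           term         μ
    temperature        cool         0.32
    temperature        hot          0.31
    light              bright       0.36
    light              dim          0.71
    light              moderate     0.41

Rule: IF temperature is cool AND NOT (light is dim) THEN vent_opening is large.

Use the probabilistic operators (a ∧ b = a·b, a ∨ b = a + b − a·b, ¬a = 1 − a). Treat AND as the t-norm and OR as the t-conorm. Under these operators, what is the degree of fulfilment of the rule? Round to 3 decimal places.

0.093

firing strength: cool=0.32, ¬dim=1−0.71=0.29; AND[a·b] → w = 0.0928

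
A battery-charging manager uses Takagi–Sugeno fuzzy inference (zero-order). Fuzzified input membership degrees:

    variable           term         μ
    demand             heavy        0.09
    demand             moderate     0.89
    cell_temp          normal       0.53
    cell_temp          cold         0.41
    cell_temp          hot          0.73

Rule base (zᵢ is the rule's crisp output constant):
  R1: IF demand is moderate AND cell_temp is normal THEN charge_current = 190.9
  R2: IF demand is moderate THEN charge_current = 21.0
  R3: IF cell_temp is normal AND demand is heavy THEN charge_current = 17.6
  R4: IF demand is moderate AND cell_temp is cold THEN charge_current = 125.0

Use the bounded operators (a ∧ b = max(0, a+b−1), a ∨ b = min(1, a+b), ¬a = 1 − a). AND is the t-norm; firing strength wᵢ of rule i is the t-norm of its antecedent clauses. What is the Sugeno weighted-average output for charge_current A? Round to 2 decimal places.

84.70

R1 (z=190.9): moderate=0.89, normal=0.53; AND[max(0, a+b−1)] → w = 0.42
R2 (z=21.0): moderate=0.89 → w = 0.89
R3 (z=17.6): normal=0.53, heavy=0.09; AND[max(0, a+b−1)] → w = 0.00
R4 (z=125.0): moderate=0.89, cold=0.41; AND[max(0, a+b−1)] → w = 0.30
Weighted average = (0.42·190.9 + 0.89·21.0 + 0.00·17.6 + 0.30·125.0) / (0.42 + 0.89 + 0.00 + 0.30)
  = 136.3680 / 1.6100 = 84.70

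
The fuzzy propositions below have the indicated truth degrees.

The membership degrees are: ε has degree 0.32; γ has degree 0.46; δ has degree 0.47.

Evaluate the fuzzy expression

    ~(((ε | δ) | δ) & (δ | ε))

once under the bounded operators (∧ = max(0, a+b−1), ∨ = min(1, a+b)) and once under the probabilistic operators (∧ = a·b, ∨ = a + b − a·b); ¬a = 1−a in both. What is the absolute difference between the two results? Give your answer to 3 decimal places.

Under bounded:
  ε | δ = min(1, a+b) on (0.32, 0.47) = 0.79
  (ε | δ) | δ = min(1, a+b) on (0.79, 0.47) = 1.00
  δ | ε = min(1, a+b) on (0.47, 0.32) = 0.79
  ((ε | δ) | δ) & (δ | ε) = max(0, a+b−1) on (1.00, 0.79) = 0.79
  ~(((ε | δ) | δ) & (δ | ε)) = 1 − 0.79 = 0.21
  → value = 0.2100
Under probabilistic:
  ε | δ = a + b − a·b on (0.3200, 0.4700) = 0.6396
  (ε | δ) | δ = a + b − a·b on (0.6396, 0.4700) = 0.8090
  δ | ε = a + b − a·b on (0.4700, 0.3200) = 0.6396
  ((ε | δ) | δ) & (δ | ε) = a·b on (0.8090, 0.6396) = 0.5174
  ~(((ε | δ) | δ) & (δ | ε)) = 1 − 0.5174 = 0.4826
  → value = 0.4826
|0.2100 − 0.4826| = 0.273

0.273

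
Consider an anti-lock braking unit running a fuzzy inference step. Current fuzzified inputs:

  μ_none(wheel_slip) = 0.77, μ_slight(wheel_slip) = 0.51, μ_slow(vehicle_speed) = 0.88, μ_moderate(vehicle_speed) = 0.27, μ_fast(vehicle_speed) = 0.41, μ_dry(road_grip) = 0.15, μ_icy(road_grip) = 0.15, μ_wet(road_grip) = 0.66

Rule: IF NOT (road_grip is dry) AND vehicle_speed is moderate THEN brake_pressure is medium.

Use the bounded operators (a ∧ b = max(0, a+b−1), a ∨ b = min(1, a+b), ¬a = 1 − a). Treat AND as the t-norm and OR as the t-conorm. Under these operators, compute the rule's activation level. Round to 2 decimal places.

firing strength: ¬dry=1−0.15=0.85, moderate=0.27; AND[max(0, a+b−1)] → w = 0.12

0.12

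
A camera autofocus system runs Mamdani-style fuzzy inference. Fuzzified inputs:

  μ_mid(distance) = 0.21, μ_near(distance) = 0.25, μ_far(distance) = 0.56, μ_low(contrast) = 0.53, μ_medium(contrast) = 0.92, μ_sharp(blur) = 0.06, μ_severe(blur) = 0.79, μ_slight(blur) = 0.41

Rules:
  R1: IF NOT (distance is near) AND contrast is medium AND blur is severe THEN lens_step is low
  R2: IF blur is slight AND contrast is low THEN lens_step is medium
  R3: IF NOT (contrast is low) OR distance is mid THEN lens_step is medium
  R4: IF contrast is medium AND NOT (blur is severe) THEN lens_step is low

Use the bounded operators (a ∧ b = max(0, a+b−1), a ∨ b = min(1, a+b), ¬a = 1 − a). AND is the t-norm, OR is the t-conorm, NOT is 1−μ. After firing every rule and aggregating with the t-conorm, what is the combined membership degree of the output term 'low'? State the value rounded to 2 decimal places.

0.59

R1: ¬near=1−0.25=0.75, medium=0.92, severe=0.79; AND[max(0, a+b−1)] → w = 0.46
R2: slight=0.41, low=0.53; AND[max(0, a+b−1)] → w = 0.00
R3: ¬low=1−0.53=0.47, mid=0.21; OR[min(1, a+b)] → w = 0.68
R4: medium=0.92, ¬severe=1−0.79=0.21; AND[max(0, a+b−1)] → w = 0.13
Rules with consequent 'low': {R1, R4} → strengths 0.46, 0.13
Aggregate via t-conorm [min(1, a+b)]: 0.59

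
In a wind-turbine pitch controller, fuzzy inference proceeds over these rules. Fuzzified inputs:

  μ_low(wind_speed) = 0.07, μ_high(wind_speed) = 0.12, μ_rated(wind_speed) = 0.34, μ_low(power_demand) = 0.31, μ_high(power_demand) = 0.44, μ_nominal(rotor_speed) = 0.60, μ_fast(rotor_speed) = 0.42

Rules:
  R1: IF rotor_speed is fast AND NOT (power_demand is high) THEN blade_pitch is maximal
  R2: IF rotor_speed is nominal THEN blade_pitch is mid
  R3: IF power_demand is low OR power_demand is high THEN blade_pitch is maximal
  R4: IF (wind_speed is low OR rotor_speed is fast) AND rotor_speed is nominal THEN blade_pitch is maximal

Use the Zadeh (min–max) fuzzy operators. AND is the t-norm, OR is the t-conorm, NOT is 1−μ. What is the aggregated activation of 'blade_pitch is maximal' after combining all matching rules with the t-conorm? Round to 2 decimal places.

R1: fast=0.42, ¬high=1−0.44=0.56; AND[min(a, b)] → w = 0.42
R2: nominal=0.60 → w = 0.60
R3: low=0.31, high=0.44; OR[max(a, b)] → w = 0.44
R4: (low=0.07 OR fast=0.42) = 0.42; AND[min(a, b)] with nominal=0.60 → w = 0.42
Rules with consequent 'maximal': {R1, R3, R4} → strengths 0.42, 0.44, 0.42
Aggregate via t-conorm [max(a, b)]: 0.44

0.44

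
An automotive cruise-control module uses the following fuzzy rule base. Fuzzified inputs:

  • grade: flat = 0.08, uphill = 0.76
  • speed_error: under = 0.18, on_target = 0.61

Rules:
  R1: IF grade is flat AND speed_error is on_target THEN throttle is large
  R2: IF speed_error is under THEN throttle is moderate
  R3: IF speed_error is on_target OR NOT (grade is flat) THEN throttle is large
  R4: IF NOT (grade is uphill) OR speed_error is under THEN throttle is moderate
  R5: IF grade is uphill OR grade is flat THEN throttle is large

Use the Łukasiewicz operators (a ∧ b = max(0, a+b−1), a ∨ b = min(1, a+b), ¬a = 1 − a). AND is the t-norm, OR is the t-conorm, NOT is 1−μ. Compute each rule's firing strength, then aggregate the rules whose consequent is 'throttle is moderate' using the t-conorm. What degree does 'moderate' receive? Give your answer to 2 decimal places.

R1: flat=0.08, on_target=0.61; AND[max(0, a+b−1)] → w = 0.00
R2: under=0.18 → w = 0.18
R3: on_target=0.61, ¬flat=1−0.08=0.92; OR[min(1, a+b)] → w = 1.00
R4: ¬uphill=1−0.76=0.24, under=0.18; OR[min(1, a+b)] → w = 0.42
R5: uphill=0.76, flat=0.08; OR[min(1, a+b)] → w = 0.84
Rules with consequent 'moderate': {R2, R4} → strengths 0.18, 0.42
Aggregate via t-conorm [min(1, a+b)]: 0.60

0.60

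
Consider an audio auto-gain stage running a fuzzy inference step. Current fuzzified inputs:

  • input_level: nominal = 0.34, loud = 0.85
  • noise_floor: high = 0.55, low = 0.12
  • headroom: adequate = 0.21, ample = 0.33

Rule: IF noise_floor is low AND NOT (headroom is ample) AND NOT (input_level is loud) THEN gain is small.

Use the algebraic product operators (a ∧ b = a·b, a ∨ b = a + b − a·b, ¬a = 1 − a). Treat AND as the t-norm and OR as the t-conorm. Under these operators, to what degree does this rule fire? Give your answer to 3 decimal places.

firing strength: low=0.12, ¬ample=1−0.33=0.67, ¬loud=1−0.85=0.15; AND[a·b] → w = 0.0121

0.012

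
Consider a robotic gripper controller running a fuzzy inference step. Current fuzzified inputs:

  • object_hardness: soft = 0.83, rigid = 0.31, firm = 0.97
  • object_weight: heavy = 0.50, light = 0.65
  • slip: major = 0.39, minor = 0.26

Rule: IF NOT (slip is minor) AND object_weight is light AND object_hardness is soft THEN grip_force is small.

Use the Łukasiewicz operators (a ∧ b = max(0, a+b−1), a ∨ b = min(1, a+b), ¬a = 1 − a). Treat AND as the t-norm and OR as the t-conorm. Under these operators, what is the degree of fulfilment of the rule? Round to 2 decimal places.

firing strength: ¬minor=1−0.26=0.74, light=0.65, soft=0.83; AND[max(0, a+b−1)] → w = 0.22

0.22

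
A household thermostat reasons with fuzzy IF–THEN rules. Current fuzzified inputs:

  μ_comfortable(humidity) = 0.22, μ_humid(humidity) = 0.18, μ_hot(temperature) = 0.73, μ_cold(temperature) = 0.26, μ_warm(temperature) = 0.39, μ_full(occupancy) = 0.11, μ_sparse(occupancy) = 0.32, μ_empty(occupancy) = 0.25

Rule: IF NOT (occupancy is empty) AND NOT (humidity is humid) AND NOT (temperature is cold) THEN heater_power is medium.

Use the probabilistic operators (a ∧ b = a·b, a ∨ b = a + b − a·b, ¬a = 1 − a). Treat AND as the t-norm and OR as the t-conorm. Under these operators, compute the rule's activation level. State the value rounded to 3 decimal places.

0.455

firing strength: ¬empty=1−0.25=0.75, ¬humid=1−0.18=0.82, ¬cold=1−0.26=0.74; AND[a·b] → w = 0.4551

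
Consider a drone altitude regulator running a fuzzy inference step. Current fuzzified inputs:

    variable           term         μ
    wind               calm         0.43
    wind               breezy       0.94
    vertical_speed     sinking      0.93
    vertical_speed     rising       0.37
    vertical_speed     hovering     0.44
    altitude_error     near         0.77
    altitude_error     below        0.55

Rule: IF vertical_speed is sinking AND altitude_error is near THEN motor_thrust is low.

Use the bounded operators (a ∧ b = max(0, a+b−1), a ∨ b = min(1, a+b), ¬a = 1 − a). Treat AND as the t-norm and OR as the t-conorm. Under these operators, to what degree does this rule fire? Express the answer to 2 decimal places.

0.70

firing strength: sinking=0.93, near=0.77; AND[max(0, a+b−1)] → w = 0.70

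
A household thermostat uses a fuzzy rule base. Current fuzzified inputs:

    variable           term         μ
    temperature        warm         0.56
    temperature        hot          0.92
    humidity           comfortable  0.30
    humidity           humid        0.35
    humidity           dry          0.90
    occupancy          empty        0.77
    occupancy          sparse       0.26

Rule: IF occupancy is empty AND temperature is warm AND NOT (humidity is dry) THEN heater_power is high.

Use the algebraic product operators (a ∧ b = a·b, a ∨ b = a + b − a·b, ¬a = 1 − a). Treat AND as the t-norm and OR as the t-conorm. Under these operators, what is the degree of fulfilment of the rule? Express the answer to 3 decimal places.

firing strength: empty=0.77, warm=0.56, ¬dry=1−0.90=0.10; AND[a·b] → w = 0.0431

0.043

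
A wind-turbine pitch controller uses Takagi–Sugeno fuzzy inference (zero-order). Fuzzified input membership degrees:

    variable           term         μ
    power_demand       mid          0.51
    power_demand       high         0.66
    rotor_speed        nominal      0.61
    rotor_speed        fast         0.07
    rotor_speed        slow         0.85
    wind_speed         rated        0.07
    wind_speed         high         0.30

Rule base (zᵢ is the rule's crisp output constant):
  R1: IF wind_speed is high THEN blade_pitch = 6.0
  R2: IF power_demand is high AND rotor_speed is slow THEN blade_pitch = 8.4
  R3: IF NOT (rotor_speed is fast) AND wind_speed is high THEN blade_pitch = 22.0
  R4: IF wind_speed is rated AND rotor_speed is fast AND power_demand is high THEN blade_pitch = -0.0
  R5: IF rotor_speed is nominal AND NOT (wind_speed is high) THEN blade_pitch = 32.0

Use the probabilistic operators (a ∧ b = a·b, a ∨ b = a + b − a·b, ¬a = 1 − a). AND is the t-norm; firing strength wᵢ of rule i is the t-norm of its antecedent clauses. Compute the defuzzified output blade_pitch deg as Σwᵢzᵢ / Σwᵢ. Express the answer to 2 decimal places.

R1 (z=6.0): high=0.30 → w = 0.3000
R2 (z=8.4): high=0.66, slow=0.85; AND[a·b] → w = 0.5610
R3 (z=22.0): ¬fast=1−0.07=0.93, high=0.30; AND[a·b] → w = 0.2790
R4 (z=-0.0): rated=0.07, fast=0.07, high=0.66; AND[a·b] → w = 0.0032
R5 (z=32.0): nominal=0.61, ¬high=1−0.30=0.70; AND[a·b] → w = 0.4270
Weighted average = (0.3000·6.0 + 0.5610·8.4 + 0.2790·22.0 + 0.0032·-0.0 + 0.4270·32.0) / (0.3000 + 0.5610 + 0.2790 + 0.0032 + 0.4270)
  = 26.3144 / 1.5702 = 16.76

16.76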